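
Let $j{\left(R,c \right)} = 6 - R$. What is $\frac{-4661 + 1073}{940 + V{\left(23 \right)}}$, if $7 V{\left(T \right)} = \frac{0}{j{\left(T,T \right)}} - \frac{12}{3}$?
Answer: $- \frac{2093}{548} \approx -3.8193$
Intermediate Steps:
$V{\left(T \right)} = - \frac{4}{7}$ ($V{\left(T \right)} = \frac{\frac{0}{6 - T} - \frac{12}{3}}{7} = \frac{0 - 4}{7} = \frac{1}{7} \left(-4\right) = - \frac{4}{7}$)
$\frac{-4661 + 1073}{940 + V{\left(23 \right)}} = \frac{-4661 + 1073}{940 - \frac{4}{7}} = - \frac{3588}{\frac{6576}{7}} = \left(-3588\right) \frac{7}{6576} = - \frac{2093}{548}$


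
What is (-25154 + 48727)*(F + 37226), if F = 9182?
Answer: 1093975784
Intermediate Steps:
(-25154 + 48727)*(F + 37226) = (-25154 + 48727)*(9182 + 37226) = 23573*46408 = 1093975784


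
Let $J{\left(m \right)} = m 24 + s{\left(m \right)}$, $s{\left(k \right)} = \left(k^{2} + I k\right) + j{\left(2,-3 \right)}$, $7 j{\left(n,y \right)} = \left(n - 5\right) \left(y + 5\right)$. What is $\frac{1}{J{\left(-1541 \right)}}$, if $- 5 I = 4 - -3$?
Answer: $\frac{35}{81894874} \approx 4.2738 \cdot 10^{-7}$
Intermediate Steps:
$j{\left(n,y \right)} = \frac{\left(-5 + n\right) \left(5 + y\right)}{7}$ ($j{\left(n,y \right)} = \frac{\left(n - 5\right) \left(y + 5\right)}{7} = \frac{\left(-5 + n\right) \left(5 + y\right)}{7}$)
$I = - \frac{7}{5}$ ($I = - \frac{4 - -3}{5} = - \frac{4 + 3}{5} = \left(- \frac{1}{5}\right) 7 = - \frac{7}{5} \approx -1.4$)
$s{\left(k \right)} = - \frac{6}{7} + k^{2} - \frac{7 k}{5}$ ($s{\left(k \right)} = \left(k^{2} - \frac{7 k}{5}\right) + \left(- \frac{25}{7} - - \frac{15}{7} + \frac{5}{7} \cdot 2 + \frac{1}{7} \cdot 2 \left(-3\right)\right) = \left(k^{2} - \frac{7 k}{5}\right) + \left(- \frac{25}{7} + \frac{15}{7} + \frac{10}{7} - \frac{6}{7}\right) = \left(k^{2} - \frac{7 k}{5}\right) - \frac{6}{7} = - \frac{6}{7} + k^{2} - \frac{7 k}{5}$)
$J{\left(m \right)} = - \frac{6}{7} + m^{2} + \frac{113 m}{5}$ ($J{\left(m \right)} = m 24 - \left(\frac{6}{7} - m^{2} + \frac{7 m}{5}\right) = 24 m - \left(\frac{6}{7} - m^{2} + \frac{7 m}{5}\right) = - \frac{6}{7} + m^{2} + \frac{113 m}{5}$)
$\frac{1}{J{\left(-1541 \right)}} = \frac{1}{- \frac{6}{7} + \left(-1541\right)^{2} + \frac{113}{5} \left(-1541\right)} = \frac{1}{- \frac{6}{7} + 2374681 - \frac{174133}{5}} = \frac{1}{\frac{81894874}{35}} = \frac{35}{81894874}$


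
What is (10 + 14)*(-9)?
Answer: -216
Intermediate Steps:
(10 + 14)*(-9) = 24*(-9) = -216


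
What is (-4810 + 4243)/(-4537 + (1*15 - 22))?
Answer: 567/4544 ≈ 0.12478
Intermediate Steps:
(-4810 + 4243)/(-4537 + (1*15 - 22)) = -567/(-4537 + (15 - 22)) = -567/(-4537 - 7) = -567/(-4544) = -567*(-1/4544) = 567/4544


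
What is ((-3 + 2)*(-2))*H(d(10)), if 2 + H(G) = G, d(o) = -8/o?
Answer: -28/5 ≈ -5.6000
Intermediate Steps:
H(G) = -2 + G
((-3 + 2)*(-2))*H(d(10)) = ((-3 + 2)*(-2))*(-2 - 8/10) = (-1*(-2))*(-2 - 8*⅒) = 2*(-2 - ⅘) = 2*(-14/5) = -28/5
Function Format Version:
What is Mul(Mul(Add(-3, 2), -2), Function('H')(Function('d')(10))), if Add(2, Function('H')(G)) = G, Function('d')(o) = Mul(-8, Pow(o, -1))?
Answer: Rational(-28, 5) ≈ -5.6000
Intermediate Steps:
Function('H')(G) = Add(-2, G)
Mul(Mul(Add(-3, 2), -2), Function('H')(Function('d')(10))) = Mul(Mul(Add(-3, 2), -2), Add(-2, Mul(-8, Pow(10, -1)))) = Mul(Mul(-1, -2), Add(-2, Mul(-8, Rational(1, 10)))) = Mul(2, Add(-2, Rational(-4, 5))) = Mul(2, Rational(-14, 5)) = Rational(-28, 5)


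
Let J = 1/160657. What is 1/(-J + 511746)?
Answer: 160657/82215577121 ≈ 1.9541e-6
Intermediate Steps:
J = 1/160657 ≈ 6.2244e-6
1/(-J + 511746) = 1/(-1*1/160657 + 511746) = 1/(-1/160657 + 511746) = 1/(82215577121/160657) = 160657/82215577121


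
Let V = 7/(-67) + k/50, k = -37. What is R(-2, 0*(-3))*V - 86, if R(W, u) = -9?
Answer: -262639/3350 ≈ -78.400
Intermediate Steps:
V = -2829/3350 (V = 7/(-67) - 37/50 = 7*(-1/67) - 37*1/50 = -7/67 - 37/50 = -2829/3350 ≈ -0.84448)
R(-2, 0*(-3))*V - 86 = -9*(-2829/3350) - 86 = 25461/3350 - 86 = -262639/3350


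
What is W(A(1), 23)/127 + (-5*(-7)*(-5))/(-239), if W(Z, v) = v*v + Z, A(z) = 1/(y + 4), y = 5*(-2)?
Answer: 891697/182118 ≈ 4.8963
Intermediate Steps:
y = -10
A(z) = -1/6 (A(z) = 1/(-10 + 4) = 1/(-6) = -1/6)
W(Z, v) = Z + v**2 (W(Z, v) = v**2 + Z = Z + v**2)
W(A(1), 23)/127 + (-5*(-7)*(-5))/(-239) = (-1/6 + 23**2)/127 + (-5*(-7)*(-5))/(-239) = (-1/6 + 529)*(1/127) + (35*(-5))*(-1/239) = (3173/6)*(1/127) - 175*(-1/239) = 3173/762 + 175/239 = 891697/182118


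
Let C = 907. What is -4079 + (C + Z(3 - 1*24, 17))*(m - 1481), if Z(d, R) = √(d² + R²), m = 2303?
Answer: 741475 + 822*√730 ≈ 7.6368e+5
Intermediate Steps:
Z(d, R) = √(R² + d²)
-4079 + (C + Z(3 - 1*24, 17))*(m - 1481) = -4079 + (907 + √(17² + (3 - 1*24)²))*(2303 - 1481) = -4079 + (907 + √(289 + (3 - 24)²))*822 = -4079 + (907 + √(289 + (-21)²))*822 = -4079 + (907 + √(289 + 441))*822 = -4079 + (907 + √730)*822 = -4079 + (745554 + 822*√730) = 741475 + 822*√730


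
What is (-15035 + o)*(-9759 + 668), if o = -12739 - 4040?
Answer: 289221074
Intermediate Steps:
o = -16779
(-15035 + o)*(-9759 + 668) = (-15035 - 16779)*(-9759 + 668) = -31814*(-9091) = 289221074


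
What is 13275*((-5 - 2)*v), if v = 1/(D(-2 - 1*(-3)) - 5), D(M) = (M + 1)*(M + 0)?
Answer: 30975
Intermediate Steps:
D(M) = M*(1 + M) (D(M) = (1 + M)*M = M*(1 + M))
v = -⅓ (v = 1/((-2 - 1*(-3))*(1 + (-2 - 1*(-3))) - 5) = 1/((-2 + 3)*(1 + (-2 + 3)) - 5) = 1/(1*(1 + 1) - 5) = 1/(1*2 - 5) = 1/(2 - 5) = 1/(-3) = -⅓ ≈ -0.33333)
13275*((-5 - 2)*v) = 13275*((-5 - 2)*(-⅓)) = 13275*(-7*(-⅓)) = 13275*(7/3) = 30975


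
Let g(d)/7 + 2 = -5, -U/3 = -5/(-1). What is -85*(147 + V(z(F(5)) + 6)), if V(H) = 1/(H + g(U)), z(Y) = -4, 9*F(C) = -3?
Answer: -587180/47 ≈ -12493.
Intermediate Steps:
U = -15 (U = -(-15)/(-1) = -(-15)*(-1) = -3*5 = -15)
F(C) = -⅓ (F(C) = (⅑)*(-3) = -⅓)
g(d) = -49 (g(d) = -14 + 7*(-5) = -14 - 35 = -49)
V(H) = 1/(-49 + H) (V(H) = 1/(H - 49) = 1/(-49 + H))
-85*(147 + V(z(F(5)) + 6)) = -85*(147 + 1/(-49 + (-4 + 6))) = -85*(147 + 1/(-49 + 2)) = -85*(147 + 1/(-47)) = -85*(147 - 1/47) = -85*6908/47 = -587180/47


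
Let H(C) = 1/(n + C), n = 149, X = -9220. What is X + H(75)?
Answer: -2065279/224 ≈ -9220.0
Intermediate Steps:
H(C) = 1/(149 + C)
X + H(75) = -9220 + 1/(149 + 75) = -9220 + 1/224 = -2065279/224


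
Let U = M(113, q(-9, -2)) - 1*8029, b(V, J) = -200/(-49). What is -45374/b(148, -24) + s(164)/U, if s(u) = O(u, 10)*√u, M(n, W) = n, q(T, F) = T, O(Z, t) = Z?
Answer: -1111663/100 - 82*√41/1979 ≈ -11117.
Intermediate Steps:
b(V, J) = 200/49 (b(V, J) = -200*(-1/49) = 200/49)
s(u) = u^(3/2) (s(u) = u*√u = u^(3/2))
U = -7916 (U = 113 - 1*8029 = 113 - 8029 = -7916)
-45374/b(148, -24) + s(164)/U = -45374/200/49 + 164^(3/2)/(-7916) = -45374*49/200 + (328*√41)*(-1/7916) = -1111663/100 - 82*√41/1979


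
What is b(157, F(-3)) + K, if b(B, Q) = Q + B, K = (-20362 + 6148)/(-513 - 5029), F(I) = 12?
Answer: 475406/2771 ≈ 171.56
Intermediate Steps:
K = 7107/2771 (K = -14214/(-5542) = -14214*(-1/5542) = 7107/2771 ≈ 2.5648)
b(B, Q) = B + Q
b(157, F(-3)) + K = (157 + 12) + 7107/2771 = 169 + 7107/2771 = 475406/2771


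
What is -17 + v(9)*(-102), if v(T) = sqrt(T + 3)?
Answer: -17 - 204*sqrt(3) ≈ -370.34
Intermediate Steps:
v(T) = sqrt(3 + T)
-17 + v(9)*(-102) = -17 + sqrt(3 + 9)*(-102) = -17 + sqrt(12)*(-102) = -17 + (2*sqrt(3))*(-102) = -17 - 204*sqrt(3)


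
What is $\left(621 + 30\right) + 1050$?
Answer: $1701$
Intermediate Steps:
$\left(621 + 30\right) + 1050 = 651 + 1050 = 1701$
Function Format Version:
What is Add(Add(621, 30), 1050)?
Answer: 1701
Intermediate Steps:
Add(Add(621, 30), 1050) = Add(651, 1050) = 1701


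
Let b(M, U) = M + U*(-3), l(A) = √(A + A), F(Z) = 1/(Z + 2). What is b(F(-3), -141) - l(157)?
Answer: 422 - √314 ≈ 404.28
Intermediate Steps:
F(Z) = 1/(2 + Z)
l(A) = √2*√A (l(A) = √(2*A) = √2*√A)
b(M, U) = M - 3*U
b(F(-3), -141) - l(157) = (1/(2 - 3) - 3*(-141)) - √2*√157 = (1/(-1) + 423) - √314 = (-1 + 423) - √314 = 422 - √314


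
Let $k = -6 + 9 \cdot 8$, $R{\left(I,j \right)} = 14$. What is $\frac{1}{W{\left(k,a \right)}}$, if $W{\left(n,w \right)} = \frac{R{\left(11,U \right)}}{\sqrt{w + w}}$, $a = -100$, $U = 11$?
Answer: $\frac{5 i \sqrt{2}}{7} \approx 1.0102 i$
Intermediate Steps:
$k = 66$ ($k = -6 + 72 = 66$)
$W{\left(n,w \right)} = \frac{7 \sqrt{2}}{\sqrt{w}}$ ($W{\left(n,w \right)} = \frac{14}{\sqrt{w + w}} = \frac{14}{\sqrt{2 w}} = \frac{14}{\sqrt{2} \sqrt{w}} = 14 \frac{\sqrt{2}}{2 \sqrt{w}} = \frac{7 \sqrt{2}}{\sqrt{w}}$)
$\frac{1}{W{\left(k,a \right)}} = \frac{1}{7 \sqrt{2} \frac{1}{\sqrt{-100}}} = \frac{1}{7 \sqrt{2} \left(- \frac{i}{10}\right)} = \frac{1}{\left(- \frac{7}{10}\right) i \sqrt{2}} = \frac{5 i \sqrt{2}}{7}$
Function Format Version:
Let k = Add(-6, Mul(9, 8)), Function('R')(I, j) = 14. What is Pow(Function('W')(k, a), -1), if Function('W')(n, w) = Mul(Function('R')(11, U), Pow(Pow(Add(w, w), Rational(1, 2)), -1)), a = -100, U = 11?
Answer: Mul(Rational(5, 7), I, Pow(2, Rational(1, 2))) ≈ Mul(1.0102, I)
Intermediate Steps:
k = 66 (k = Add(-6, 72) = 66)
Function('W')(n, w) = Mul(7, Pow(2, Rational(1, 2)), Pow(w, Rational(-1, 2))) (Function('W')(n, w) = Mul(14, Pow(Pow(Add(w, w), Rational(1, 2)), -1)) = Mul(14, Pow(Pow(Mul(2, w), Rational(1, 2)), -1)) = Mul(14, Pow(Mul(Pow(2, Rational(1, 2)), Pow(w, Rational(1, 2))), -1)) = Mul(14, Mul(Rational(1, 2), Pow(2, Rational(1, 2)), Pow(w, Rational(-1, 2)))) = Mul(7, Pow(2, Rational(1, 2)), Pow(w, Rational(-1, 2))))
Pow(Function('W')(k, a), -1) = Pow(Mul(7, Pow(2, Rational(1, 2)), Pow(-100, Rational(-1, 2))), -1) = Pow(Mul(7, Pow(2, Rational(1, 2)), Mul(Rational(-1, 10), I)), -1) = Pow(Mul(Rational(-7, 10), I, Pow(2, Rational(1, 2))), -1) = Mul(Rational(5, 7), I, Pow(2, Rational(1, 2)))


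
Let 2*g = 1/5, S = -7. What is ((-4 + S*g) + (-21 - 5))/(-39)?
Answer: 307/390 ≈ 0.78718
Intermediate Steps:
g = ⅒ (g = (1/5)/2 = (1*(⅕))/2 = (½)*(⅕) = ⅒ ≈ 0.10000)
((-4 + S*g) + (-21 - 5))/(-39) = ((-4 - 7*⅒) + (-21 - 5))/(-39) = -((-4 - 7/10) - 26)/39 = -(-47/10 - 26)/39 = -1/39*(-307/10) = 307/390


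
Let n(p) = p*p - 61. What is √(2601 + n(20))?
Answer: 14*√15 ≈ 54.222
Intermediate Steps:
n(p) = -61 + p² (n(p) = p² - 61 = -61 + p²)
√(2601 + n(20)) = √(2601 + (-61 + 20²)) = √(2601 + (-61 + 400)) = √(2601 + 339) = √2940 = 14*√15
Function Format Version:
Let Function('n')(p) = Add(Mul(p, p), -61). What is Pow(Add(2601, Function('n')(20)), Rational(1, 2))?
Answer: Mul(14, Pow(15, Rational(1, 2))) ≈ 54.222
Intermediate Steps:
Function('n')(p) = Add(-61, Pow(p, 2)) (Function('n')(p) = Add(Pow(p, 2), -61) = Add(-61, Pow(p, 2)))
Pow(Add(2601, Function('n')(20)), Rational(1, 2)) = Pow(Add(2601, Add(-61, Pow(20, 2))), Rational(1, 2)) = Pow(Add(2601, Add(-61, 400)), Rational(1, 2)) = Pow(Add(2601, 339), Rational(1, 2)) = Pow(2940, Rational(1, 2)) = Mul(14, Pow(15, Rational(1, 2)))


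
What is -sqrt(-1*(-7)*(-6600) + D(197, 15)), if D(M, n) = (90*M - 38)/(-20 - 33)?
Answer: -2*I*sqrt(32678369)/53 ≈ -215.72*I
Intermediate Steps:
D(M, n) = 38/53 - 90*M/53 (D(M, n) = (-38 + 90*M)/(-53) = (-38 + 90*M)*(-1/53) = 38/53 - 90*M/53)
-sqrt(-1*(-7)*(-6600) + D(197, 15)) = -sqrt(-1*(-7)*(-6600) + (38/53 - 90/53*197)) = -sqrt(7*(-6600) + (38/53 - 17730/53)) = -sqrt(-46200 - 17692/53) = -sqrt(-2466292/53) = -2*I*sqrt(32678369)/53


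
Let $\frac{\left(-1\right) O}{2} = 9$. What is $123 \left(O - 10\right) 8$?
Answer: $-27552$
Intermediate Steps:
$O = -18$ ($O = \left(-2\right) 9 = -18$)
$123 \left(O - 10\right) 8 = 123 \left(-18 - 10\right) 8 = 123 \left(\left(-28\right) 8\right) = 123 \left(-224\right) = -27552$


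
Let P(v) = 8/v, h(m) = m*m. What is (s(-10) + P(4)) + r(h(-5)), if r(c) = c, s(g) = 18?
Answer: 45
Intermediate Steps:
h(m) = m**2
(s(-10) + P(4)) + r(h(-5)) = (18 + 8/4) + (-5)**2 = (18 + 8*(1/4)) + 25 = (18 + 2) + 25 = 20 + 25 = 45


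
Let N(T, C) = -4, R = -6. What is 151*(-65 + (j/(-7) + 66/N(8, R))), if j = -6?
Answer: -170479/14 ≈ -12177.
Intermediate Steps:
151*(-65 + (j/(-7) + 66/N(8, R))) = 151*(-65 + (-6/(-7) + 66/(-4))) = 151*(-65 + (-6*(-⅐) + 66*(-¼))) = 151*(-65 + (6/7 - 33/2)) = 151*(-65 - 219/14) = 151*(-1129/14) = -170479/14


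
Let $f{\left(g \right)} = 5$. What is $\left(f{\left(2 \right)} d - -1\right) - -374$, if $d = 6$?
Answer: $405$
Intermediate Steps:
$\left(f{\left(2 \right)} d - -1\right) - -374 = \left(5 \cdot 6 - -1\right) - -374 = \left(30 + 1\right) + 374 = 31 + 374 = 405$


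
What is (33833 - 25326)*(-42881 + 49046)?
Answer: 52445655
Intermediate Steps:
(33833 - 25326)*(-42881 + 49046) = 8507*6165 = 52445655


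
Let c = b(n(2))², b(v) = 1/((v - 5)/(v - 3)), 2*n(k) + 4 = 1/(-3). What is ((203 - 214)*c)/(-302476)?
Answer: 10571/559278124 ≈ 1.8901e-5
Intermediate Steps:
n(k) = -13/6 (n(k) = -2 + (½)/(-3) = -2 + (½)*(-⅓) = -2 - ⅙ = -13/6)
b(v) = (-3 + v)/(-5 + v) (b(v) = 1/((-5 + v)/(-3 + v)) = (-3 + v)/(-5 + v))
c = 961/1849 (c = ((-3 - 13/6)/(-5 - 13/6))² = (-31/6/(-43/6))² = (-6/43*(-31/6))² = (31/43)² = 961/1849 ≈ 0.51974)
((203 - 214)*c)/(-302476) = ((203 - 214)*(961/1849))/(-302476) = -11*961/1849*(-1/302476) = -10571/1849*(-1/302476) = 10571/559278124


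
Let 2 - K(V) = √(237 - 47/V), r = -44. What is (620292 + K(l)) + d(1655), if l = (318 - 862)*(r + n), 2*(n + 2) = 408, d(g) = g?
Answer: 621949 - √27357811153/10744 ≈ 6.2193e+5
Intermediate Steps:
n = 202 (n = -2 + (½)*408 = -2 + 204 = 202)
l = -85952 (l = (318 - 862)*(-44 + 202) = -544*158 = -85952)
K(V) = 2 - √(237 - 47/V)
(620292 + K(l)) + d(1655) = (620292 + (2 - √(237 - 47/(-85952)))) + 1655 = (620292 + (2 - √(237 - 47*(-1/85952)))) + 1655 = (620292 + (2 - √(237 + 47/85952))) + 1655 = (620292 + (2 - √(20370671/85952))) + 1655 = (620292 + (2 - √27357811153/10744)) + 1655 = (620294 - √27357811153/10744) + 1655 = 621949 - √27357811153/10744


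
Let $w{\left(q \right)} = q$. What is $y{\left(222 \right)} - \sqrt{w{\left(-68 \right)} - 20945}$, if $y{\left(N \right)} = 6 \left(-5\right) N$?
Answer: $-6660 - i \sqrt{21013} \approx -6660.0 - 144.96 i$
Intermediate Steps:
$y{\left(N \right)} = - 30 N$
$y{\left(222 \right)} - \sqrt{w{\left(-68 \right)} - 20945} = \left(-30\right) 222 - \sqrt{-68 - 20945} = -6660 - \sqrt{-21013} = -6660 - i \sqrt{21013}$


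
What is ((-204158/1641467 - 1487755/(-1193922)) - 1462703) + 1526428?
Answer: 6573126628461161/103146503346 ≈ 63726.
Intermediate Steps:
((-204158/1641467 - 1487755/(-1193922)) - 1462703) + 1526428 = ((-204158*1/1641467 - 1487755*(-1/1193922)) - 1462703) + 1526428 = ((-204158/1641467 + 1487755/1193922) - 1462703) + 1526428 = (115702737311/103146503346 - 1462703) + 1526428 = -150872584180966927/103146503346 + 1526428 = 6573126628461161/103146503346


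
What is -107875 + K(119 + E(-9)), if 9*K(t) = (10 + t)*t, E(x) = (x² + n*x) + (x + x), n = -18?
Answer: -283033/3 ≈ -94344.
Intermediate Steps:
E(x) = x² - 16*x (E(x) = (x² - 18*x) + (x + x) = (x² - 18*x) + 2*x = x² - 16*x)
K(t) = t*(10 + t)/9 (K(t) = ((10 + t)*t)/9 = (t*(10 + t))/9 = t*(10 + t)/9)
-107875 + K(119 + E(-9)) = -107875 + (119 - 9*(-16 - 9))*(10 + (119 - 9*(-16 - 9)))/9 = -107875 + (119 - 9*(-25))*(10 + (119 - 9*(-25)))/9 = -107875 + (119 + 225)*(10 + (119 + 225))/9 = -107875 + (⅑)*344*(10 + 344) = -107875 + (⅑)*344*354 = -107875 + 40592/3 = -283033/3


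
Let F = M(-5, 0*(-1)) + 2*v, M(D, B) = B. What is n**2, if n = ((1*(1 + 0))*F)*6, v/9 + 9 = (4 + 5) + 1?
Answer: 11664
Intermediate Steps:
v = 9 (v = -81 + 9*((4 + 5) + 1) = -81 + 9*(9 + 1) = -81 + 9*10 = -81 + 90 = 9)
F = 18 (F = 0*(-1) + 2*9 = 0 + 18 = 18)
n = 108 (n = ((1*(1 + 0))*18)*6 = ((1*1)*18)*6 = (1*18)*6 = 18*6 = 108)
n**2 = 108**2 = 11664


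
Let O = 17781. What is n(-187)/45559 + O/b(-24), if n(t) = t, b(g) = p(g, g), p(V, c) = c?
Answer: -270029689/364472 ≈ -740.88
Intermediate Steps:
b(g) = g
n(-187)/45559 + O/b(-24) = -187/45559 + 17781/(-24) = -187*1/45559 + 17781*(-1/24) = -187/45559 - 5927/8 = -270029689/364472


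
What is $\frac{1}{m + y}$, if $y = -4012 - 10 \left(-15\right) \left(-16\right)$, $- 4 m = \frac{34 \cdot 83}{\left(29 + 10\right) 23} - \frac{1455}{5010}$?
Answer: $- \frac{1198392}{7684945043} \approx -0.00015594$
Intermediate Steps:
$m = - \frac{855539}{1198392}$ ($m = - \frac{\frac{34 \cdot 83}{\left(29 + 10\right) 23} - \frac{1455}{5010}}{4} = - \frac{\frac{2822}{39 \cdot 23} - \frac{97}{334}}{4} = - \frac{\frac{2822}{897} - \frac{97}{334}}{4} = \left(- \frac{1}{4}\right) \frac{855539}{299598} = - \frac{855539}{1198392} \approx -0.71391$)
$y = -6412$ ($y = -4012 - \left(-150\right) \left(-16\right) = -4012 - 2400 = -6412$)
$\frac{1}{m + y} = \frac{1}{- \frac{855539}{1198392} - 6412} = \frac{1}{- \frac{7684945043}{1198392}} = - \frac{1198392}{7684945043}$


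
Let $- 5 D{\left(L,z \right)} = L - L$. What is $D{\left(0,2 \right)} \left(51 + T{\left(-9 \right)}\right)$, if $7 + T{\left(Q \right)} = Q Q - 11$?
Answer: $0$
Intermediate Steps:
$D{\left(L,z \right)} = 0$ ($D{\left(L,z \right)} = - \frac{L - L}{5} = \left(- \frac{1}{5}\right) 0 = 0$)
$T{\left(Q \right)} = -18 + Q^{2}$ ($T{\left(Q \right)} = -7 + \left(Q Q - 11\right) = -7 + \left(Q^{2} - 11\right) = -7 + \left(-11 + Q^{2}\right) = -18 + Q^{2}$)
$D{\left(0,2 \right)} \left(51 + T{\left(-9 \right)}\right) = 0 \left(51 - \left(18 - \left(-9\right)^{2}\right)\right) = 0 \left(51 + \left(-18 + 81\right)\right) = 0 \left(51 + 63\right) = 0 \cdot 114 = 0$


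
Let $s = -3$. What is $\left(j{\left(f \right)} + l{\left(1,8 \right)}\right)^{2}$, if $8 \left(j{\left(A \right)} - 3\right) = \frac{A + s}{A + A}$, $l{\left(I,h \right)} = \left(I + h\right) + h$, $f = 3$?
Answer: $400$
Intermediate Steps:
$l{\left(I,h \right)} = I + 2 h$
$j{\left(A \right)} = 3 + \frac{-3 + A}{16 A}$ ($j{\left(A \right)} = 3 + \frac{\left(A - 3\right) \frac{1}{A + A}}{8} = 3 + \frac{\left(-3 + A\right) \frac{1}{2 A}}{8} = 3 + \frac{\frac{1}{2} \frac{1}{A} \left(-3 + A\right)}{8} = 3 + \frac{-3 + A}{16 A}$)
$\left(j{\left(f \right)} + l{\left(1,8 \right)}\right)^{2} = \left(\frac{-3 + 49 \cdot 3}{16 \cdot 3} + \left(1 + 2 \cdot 8\right)\right)^{2} = \left(\frac{1}{16} \cdot \frac{1}{3} \left(-3 + 147\right) + \left(1 + 16\right)\right)^{2} = \left(\frac{1}{16} \cdot \frac{1}{3} \cdot 144 + 17\right)^{2} = \left(3 + 17\right)^{2} = 20^{2} = 400$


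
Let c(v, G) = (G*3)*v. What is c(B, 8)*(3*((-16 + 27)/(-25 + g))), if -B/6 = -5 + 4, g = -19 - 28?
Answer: -66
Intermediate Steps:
g = -47
B = 6 (B = -6*(-5 + 4) = -6*(-1) = 6)
c(v, G) = 3*G*v (c(v, G) = (3*G)*v = 3*G*v)
c(B, 8)*(3*((-16 + 27)/(-25 + g))) = (3*8*6)*(3*((-16 + 27)/(-25 - 47))) = 144*(3*(11/(-72))) = 144*(3*(11*(-1/72))) = 144*(3*(-11/72)) = 144*(-11/24) = -66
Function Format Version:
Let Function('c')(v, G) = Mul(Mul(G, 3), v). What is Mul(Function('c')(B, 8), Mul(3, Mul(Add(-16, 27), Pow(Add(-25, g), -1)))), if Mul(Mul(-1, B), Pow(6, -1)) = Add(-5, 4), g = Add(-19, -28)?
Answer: -66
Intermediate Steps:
g = -47
B = 6 (B = Mul(-6, Add(-5, 4)) = Mul(-6, -1) = 6)
Function('c')(v, G) = Mul(3, G, v) (Function('c')(v, G) = Mul(Mul(3, G), v) = Mul(3, G, v))
Mul(Function('c')(B, 8), Mul(3, Mul(Add(-16, 27), Pow(Add(-25, g), -1)))) = Mul(Mul(3, 8, 6), Mul(3, Mul(Add(-16, 27), Pow(Add(-25, -47), -1)))) = Mul(144, Mul(3, Mul(11, Pow(-72, -1)))) = Mul(144, Mul(3, Mul(11, Rational(-1, 72)))) = Mul(144, Mul(3, Rational(-11, 72))) = Mul(144, Rational(-11, 24)) = -66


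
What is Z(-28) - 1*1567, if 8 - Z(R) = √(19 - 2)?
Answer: -1559 - √17 ≈ -1563.1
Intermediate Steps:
Z(R) = 8 - √17 (Z(R) = 8 - √(19 - 2) = 8 - √17)
Z(-28) - 1*1567 = (8 - √17) - 1*1567 = (8 - √17) - 1567 = -1559 - √17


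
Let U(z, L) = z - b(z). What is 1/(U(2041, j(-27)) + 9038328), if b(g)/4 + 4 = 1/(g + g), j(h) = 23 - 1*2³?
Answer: 2041/18451425783 ≈ 1.1061e-7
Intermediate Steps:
j(h) = 15 (j(h) = 23 - 1*8 = 23 - 8 = 15)
b(g) = -16 + 2/g (b(g) = -16 + 4/(g + g) = -16 + 4/((2*g)) = -16 + 4*(1/(2*g)) = -16 + 2/g)
U(z, L) = 16 + z - 2/z (U(z, L) = z - (-16 + 2/z) = z + (16 - 2/z) = 16 + z - 2/z)
1/(U(2041, j(-27)) + 9038328) = 1/((16 + 2041 - 2/2041) + 9038328) = 1/(4198335/2041 + 9038328) = 1/(18451425783/2041) = 2041/18451425783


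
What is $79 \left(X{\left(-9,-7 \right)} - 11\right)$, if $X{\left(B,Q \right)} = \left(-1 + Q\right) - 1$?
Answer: $-1580$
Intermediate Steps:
$X{\left(B,Q \right)} = -2 + Q$
$79 \left(X{\left(-9,-7 \right)} - 11\right) = 79 \left(\left(-2 - 7\right) - 11\right) = 79 \left(-9 - 11\right) = 79 \left(-20\right) = -1580$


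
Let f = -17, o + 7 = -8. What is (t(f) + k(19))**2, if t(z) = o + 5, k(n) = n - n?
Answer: 100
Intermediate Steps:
o = -15 (o = -7 - 8 = -15)
k(n) = 0
t(z) = -10 (t(z) = -15 + 5 = -10)
(t(f) + k(19))**2 = (-10 + 0)**2 = (-10)**2 = 100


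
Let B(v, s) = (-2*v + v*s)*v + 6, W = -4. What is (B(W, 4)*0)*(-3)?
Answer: 0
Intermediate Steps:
B(v, s) = 6 + v*(-2*v + s*v) (B(v, s) = (-2*v + s*v)*v + 6 = v*(-2*v + s*v) + 6 = 6 + v*(-2*v + s*v))
(B(W, 4)*0)*(-3) = ((6 - 2*(-4)² + 4*(-4)²)*0)*(-3) = ((6 - 2*16 + 4*16)*0)*(-3) = ((6 - 32 + 64)*0)*(-3) = (38*0)*(-3) = 0*(-3) = 0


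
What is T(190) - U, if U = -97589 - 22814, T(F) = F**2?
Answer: 156503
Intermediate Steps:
U = -120403
T(190) - U = 190**2 - 1*(-120403) = 36100 + 120403 = 156503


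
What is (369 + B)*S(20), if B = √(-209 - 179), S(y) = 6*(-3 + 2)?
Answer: -2214 - 12*I*√97 ≈ -2214.0 - 118.19*I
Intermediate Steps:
S(y) = -6 (S(y) = 6*(-1) = -6)
B = 2*I*√97 (B = √(-388) = 2*I*√97 ≈ 19.698*I)
(369 + B)*S(20) = (369 + 2*I*√97)*(-6) = -2214 - 12*I*√97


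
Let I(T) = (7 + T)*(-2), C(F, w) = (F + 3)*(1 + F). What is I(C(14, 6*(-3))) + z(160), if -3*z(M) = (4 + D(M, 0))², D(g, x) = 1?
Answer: -1597/3 ≈ -532.33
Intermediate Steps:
C(F, w) = (1 + F)*(3 + F) (C(F, w) = (3 + F)*(1 + F) = (1 + F)*(3 + F))
I(T) = -14 - 2*T
z(M) = -25/3 (z(M) = -(4 + 1)²/3 = -⅓*5² = -⅓*25 = -25/3)
I(C(14, 6*(-3))) + z(160) = (-14 - 2*(3 + 14² + 4*14)) - 25/3 = (-14 - 2*(3 + 196 + 56)) - 25/3 = (-14 - 2*255) - 25/3 = (-14 - 510) - 25/3 = -524 - 25/3 = -1597/3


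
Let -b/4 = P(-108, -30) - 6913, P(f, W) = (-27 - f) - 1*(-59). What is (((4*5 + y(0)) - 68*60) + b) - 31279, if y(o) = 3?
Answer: -8244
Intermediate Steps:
P(f, W) = 32 - f (P(f, W) = (-27 - f) + 59 = 32 - f)
b = 27092 (b = -4*((32 - 1*(-108)) - 6913) = -4*((32 + 108) - 6913) = -4*(140 - 6913) = -4*(-6773) = 27092)
(((4*5 + y(0)) - 68*60) + b) - 31279 = (((4*5 + 3) - 68*60) + 27092) - 31279 = (((20 + 3) - 4080) + 27092) - 31279 = ((23 - 4080) + 27092) - 31279 = (-4057 + 27092) - 31279 = 23035 - 31279 = -8244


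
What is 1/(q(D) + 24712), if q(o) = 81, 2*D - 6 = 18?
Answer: 1/24793 ≈ 4.0334e-5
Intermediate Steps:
D = 12 (D = 3 + (½)*18 = 3 + 9 = 12)
1/(q(D) + 24712) = 1/(81 + 24712) = 1/24793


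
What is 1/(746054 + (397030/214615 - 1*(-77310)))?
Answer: 42923/35341332378 ≈ 1.2145e-6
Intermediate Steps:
1/(746054 + (397030/214615 - 1*(-77310))) = 1/(746054 + (397030*(1/214615) + 77310)) = 1/(746054 + (79406/42923 + 77310)) = 1/(746054 + 3318456536/42923) = 1/(35341332378/42923) = 42923/35341332378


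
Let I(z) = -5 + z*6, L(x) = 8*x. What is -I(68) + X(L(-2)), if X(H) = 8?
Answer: -395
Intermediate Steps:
I(z) = -5 + 6*z
-I(68) + X(L(-2)) = -(-5 + 6*68) + 8 = -(-5 + 408) + 8 = -1*403 + 8 = -403 + 8 = -395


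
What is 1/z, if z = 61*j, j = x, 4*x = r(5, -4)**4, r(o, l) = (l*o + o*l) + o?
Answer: 4/91538125 ≈ 4.3698e-8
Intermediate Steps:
r(o, l) = o + 2*l*o (r(o, l) = (l*o + l*o) + o = 2*l*o + o = o + 2*l*o)
x = 1500625/4 (x = (5*(1 + 2*(-4)))**4/4 = (5*(1 - 8))**4/4 = (5*(-7))**4/4 = (1/4)*(-35)**4 = (1/4)*1500625 = 1500625/4 ≈ 3.7516e+5)
j = 1500625/4 ≈ 3.7516e+5
z = 91538125/4 (z = 61*(1500625/4) = 91538125/4 ≈ 2.2885e+7)
1/z = 1/(91538125/4) = 4/91538125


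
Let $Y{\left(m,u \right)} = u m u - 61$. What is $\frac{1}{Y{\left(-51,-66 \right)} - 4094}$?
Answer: $- \frac{1}{226311} \approx -4.4187 \cdot 10^{-6}$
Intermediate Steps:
$Y{\left(m,u \right)} = -61 + m u^{2}$ ($Y{\left(m,u \right)} = m u u - 61 = m u^{2} - 61 = -61 + m u^{2}$)
$\frac{1}{Y{\left(-51,-66 \right)} - 4094} = \frac{1}{\left(-61 - 51 \left(-66\right)^{2}\right) - 4094} = \frac{1}{\left(-61 - 222156\right) - 4094} = \frac{1}{-222217 - 4094} = \frac{1}{-226311} = - \frac{1}{226311}$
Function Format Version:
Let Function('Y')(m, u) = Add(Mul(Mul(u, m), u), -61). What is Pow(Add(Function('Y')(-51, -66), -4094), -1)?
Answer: Rational(-1, 226311) ≈ -4.4187e-6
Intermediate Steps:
Function('Y')(m, u) = Add(-61, Mul(m, Pow(u, 2))) (Function('Y')(m, u) = Add(Mul(Mul(m, u), u), -61) = Add(Mul(m, Pow(u, 2)), -61) = Add(-61, Mul(m, Pow(u, 2))))
Pow(Add(Function('Y')(-51, -66), -4094), -1) = Pow(Add(Add(-61, Mul(-51, Pow(-66, 2))), -4094), -1) = Pow(Add(Add(-61, Mul(-51, 4356)), -4094), -1) = Pow(Add(Add(-61, -222156), -4094), -1) = Pow(Add(-222217, -4094), -1) = Pow(-226311, -1) = Rational(-1, 226311)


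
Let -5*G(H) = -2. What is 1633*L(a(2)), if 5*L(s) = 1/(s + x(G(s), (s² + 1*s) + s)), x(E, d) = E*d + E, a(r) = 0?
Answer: 1633/2 ≈ 816.50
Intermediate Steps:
G(H) = ⅖ (G(H) = -⅕*(-2) = ⅖)
x(E, d) = E + E*d
L(s) = 1/(5*(⅖ + 2*s²/5 + 9*s/5)) (L(s) = 1/(5*(s + 2*(1 + ((s² + 1*s) + s))/5)) = 1/(5*(s + 2*(1 + ((s² + s) + s))/5)) = 1/(5*(s + 2*(1 + ((s + s²) + s))/5)) = 1/(5*(s + 2*(1 + (s² + 2*s))/5)) = 1/(5*(s + 2*(1 + s² + 2*s)/5)) = 1/(5*(s + (⅖ + 2*s²/5 + 4*s/5))) = 1/(5*(⅖ + 2*s²/5 + 9*s/5)))
1633*L(a(2)) = 1633/(2 + 2*0² + 9*0) = 1633/(2 + 2*0 + 0) = 1633/(2 + 0 + 0) = 1633/2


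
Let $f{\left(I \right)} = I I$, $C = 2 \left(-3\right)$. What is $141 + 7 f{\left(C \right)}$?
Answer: $393$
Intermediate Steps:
$C = -6$
$f{\left(I \right)} = I^{2}$
$141 + 7 f{\left(C \right)} = 141 + 7 \left(-6\right)^{2} = 141 + 7 \cdot 36 = 141 + 252 = 393$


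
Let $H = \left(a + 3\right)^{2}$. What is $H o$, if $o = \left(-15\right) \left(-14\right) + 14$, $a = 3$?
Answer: $8064$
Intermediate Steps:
$H = 36$ ($H = \left(3 + 3\right)^{2} = 6^{2} = 36$)
$o = 224$ ($o = 210 + 14 = 224$)
$H o = 36 \cdot 224 = 8064$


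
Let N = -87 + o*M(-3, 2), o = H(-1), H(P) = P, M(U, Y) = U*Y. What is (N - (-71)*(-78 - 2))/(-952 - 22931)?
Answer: 5761/23883 ≈ 0.24122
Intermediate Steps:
o = -1
N = -81 (N = -87 - (-3)*2 = -87 - 1*(-6) = -87 + 6 = -81)
(N - (-71)*(-78 - 2))/(-952 - 22931) = (-81 - (-71)*(-78 - 2))/(-952 - 22931) = (-81 - (-71)*(-80))/(-23883) = (-81 - 1*5680)*(-1/23883) = (-81 - 5680)*(-1/23883) = -5761*(-1/23883) = 5761/23883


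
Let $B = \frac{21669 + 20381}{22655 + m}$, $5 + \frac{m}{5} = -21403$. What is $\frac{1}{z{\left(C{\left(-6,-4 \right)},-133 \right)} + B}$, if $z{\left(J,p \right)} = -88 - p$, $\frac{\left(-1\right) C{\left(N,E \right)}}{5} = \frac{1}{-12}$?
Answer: $\frac{16877}{751055} \approx 0.022471$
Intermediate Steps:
$m = -107040$ ($m = -25 + 5 \left(-21403\right) = -25 - 107015 = -107040$)
$C{\left(N,E \right)} = \frac{5}{12}$ ($C{\left(N,E \right)} = - \frac{5}{-12} = \left(-5\right) \left(- \frac{1}{12}\right) = \frac{5}{12}$)
$B = - \frac{8410}{16877}$ ($B = \frac{21669 + 20381}{22655 - 107040} = \frac{42050}{-84385} = 42050 \left(- \frac{1}{84385}\right) = - \frac{8410}{16877} \approx -0.49831$)
$\frac{1}{z{\left(C{\left(-6,-4 \right)},-133 \right)} + B} = \frac{1}{\left(-88 - -133\right) - \frac{8410}{16877}} = \frac{1}{\left(-88 + 133\right) - \frac{8410}{16877}} = \frac{1}{45 - \frac{8410}{16877}} = \frac{1}{\frac{751055}{16877}} = \frac{16877}{751055}$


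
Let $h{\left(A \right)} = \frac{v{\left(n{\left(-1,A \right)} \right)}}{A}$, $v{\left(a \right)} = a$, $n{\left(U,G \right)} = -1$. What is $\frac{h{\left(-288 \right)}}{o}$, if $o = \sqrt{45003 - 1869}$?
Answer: $\frac{\sqrt{43134}}{12422592} \approx 1.6719 \cdot 10^{-5}$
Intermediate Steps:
$h{\left(A \right)} = - \frac{1}{A}$
$o = \sqrt{43134} \approx 207.69$
$\frac{h{\left(-288 \right)}}{o} = \frac{\left(-1\right) \frac{1}{-288}}{\sqrt{43134}} = \left(-1\right) \left(- \frac{1}{288}\right) \frac{\sqrt{43134}}{43134} = \frac{\frac{1}{43134} \sqrt{43134}}{288} = \frac{\sqrt{43134}}{12422592}$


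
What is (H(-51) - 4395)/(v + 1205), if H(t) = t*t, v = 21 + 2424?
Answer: -897/1825 ≈ -0.49151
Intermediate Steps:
v = 2445
H(t) = t**2
(H(-51) - 4395)/(v + 1205) = ((-51)**2 - 4395)/(2445 + 1205) = (2601 - 4395)/3650 = -1794*1/3650 = -897/1825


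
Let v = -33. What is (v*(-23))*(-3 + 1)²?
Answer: 3036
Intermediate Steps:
(v*(-23))*(-3 + 1)² = (-33*(-23))*(-3 + 1)² = 759*(-2)² = 759*4 = 3036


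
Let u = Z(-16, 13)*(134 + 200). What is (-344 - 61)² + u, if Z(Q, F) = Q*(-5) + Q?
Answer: 185401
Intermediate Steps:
Z(Q, F) = -4*Q (Z(Q, F) = -5*Q + Q = -4*Q)
u = 21376 (u = (-4*(-16))*(134 + 200) = 64*334 = 21376)
(-344 - 61)² + u = (-344 - 61)² + 21376 = (-405)² + 21376 = 164025 + 21376 = 185401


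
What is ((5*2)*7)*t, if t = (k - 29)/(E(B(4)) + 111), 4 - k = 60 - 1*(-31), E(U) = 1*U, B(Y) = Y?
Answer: -1624/23 ≈ -70.609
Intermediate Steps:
E(U) = U
k = -87 (k = 4 - (60 - 1*(-31)) = 4 - (60 + 31) = 4 - 1*91 = 4 - 91 = -87)
t = -116/115 (t = (-87 - 29)/(4 + 111) = -116/115 ≈ -1.0087)
((5*2)*7)*t = ((5*2)*7)*(-116/115) = (10*7)*(-116/115) = 70*(-116/115) = -1624/23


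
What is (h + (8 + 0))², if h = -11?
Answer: 9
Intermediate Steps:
(h + (8 + 0))² = (-11 + (8 + 0))² = (-11 + 8)² = (-3)² = 9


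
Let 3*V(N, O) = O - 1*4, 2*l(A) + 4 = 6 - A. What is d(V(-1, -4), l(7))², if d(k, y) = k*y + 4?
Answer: 1024/9 ≈ 113.78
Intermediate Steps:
l(A) = 1 - A/2 (l(A) = -2 + (6 - A)/2 = -2 + (3 - A/2) = 1 - A/2)
V(N, O) = -4/3 + O/3 (V(N, O) = (O - 1*4)/3 = (O - 4)/3 = (-4 + O)/3 = -4/3 + O/3)
d(k, y) = 4 + k*y
d(V(-1, -4), l(7))² = (4 + (-4/3 + (⅓)*(-4))*(1 - ½*7))² = (4 + (-4/3 - 4/3)*(1 - 7/2))² = (4 - 8/3*(-5/2))² = (4 + 20/3)² = (32/3)² = 1024/9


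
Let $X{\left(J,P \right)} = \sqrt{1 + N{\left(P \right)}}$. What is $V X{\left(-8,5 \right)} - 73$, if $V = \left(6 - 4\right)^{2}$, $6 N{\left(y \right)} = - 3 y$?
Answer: $-73 + 2 i \sqrt{6} \approx -73.0 + 4.899 i$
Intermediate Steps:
$N{\left(y \right)} = - \frac{y}{2}$ ($N{\left(y \right)} = \frac{\left(-3\right) y}{6} = - \frac{y}{2}$)
$V = 4$ ($V = 2^{2} = 4$)
$X{\left(J,P \right)} = \sqrt{1 - \frac{P}{2}}$
$V X{\left(-8,5 \right)} - 73 = 4 \frac{\sqrt{4 - 10}}{2} - 73 = 4 \frac{\sqrt{-6}}{2} - 73 = 4 \frac{i \sqrt{6}}{2} - 73 = 2 i \sqrt{6} - 73 = -73 + 2 i \sqrt{6}$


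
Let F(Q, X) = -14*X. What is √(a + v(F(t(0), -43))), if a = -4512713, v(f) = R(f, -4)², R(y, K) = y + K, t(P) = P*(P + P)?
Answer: I*√4155109 ≈ 2038.4*I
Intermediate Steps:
t(P) = 2*P² (t(P) = P*(2*P) = 2*P²)
R(y, K) = K + y
v(f) = (-4 + f)²
√(a + v(F(t(0), -43))) = √(-4512713 + (-4 - 14*(-43))²) = √(-4512713 + (-4 + 602)²) = √(-4512713 + 598²) = √(-4512713 + 357604) = √(-4155109) = I*√4155109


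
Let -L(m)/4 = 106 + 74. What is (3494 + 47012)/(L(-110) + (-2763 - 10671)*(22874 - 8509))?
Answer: -25253/96490065 ≈ -0.00026172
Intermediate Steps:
L(m) = -720 (L(m) = -4*(106 + 74) = -4*180 = -720)
(3494 + 47012)/(L(-110) + (-2763 - 10671)*(22874 - 8509)) = (3494 + 47012)/(-720 + (-2763 - 10671)*(22874 - 8509)) = 50506/(-720 - 13434*14365) = 50506/(-720 - 192979410) = 50506/(-192980130) = 50506*(-1/192980130) = -25253/96490065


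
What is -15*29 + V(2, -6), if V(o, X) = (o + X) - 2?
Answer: -441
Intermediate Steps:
V(o, X) = -2 + X + o (V(o, X) = (X + o) - 2 = -2 + X + o)
-15*29 + V(2, -6) = -15*29 + (-2 - 6 + 2) = -435 - 6 = -441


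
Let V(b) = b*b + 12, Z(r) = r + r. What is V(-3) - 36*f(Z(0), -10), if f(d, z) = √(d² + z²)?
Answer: -339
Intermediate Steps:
Z(r) = 2*r
V(b) = 12 + b² (V(b) = b² + 12 = 12 + b²)
V(-3) - 36*f(Z(0), -10) = (12 + (-3)²) - 36*√((2*0)² + (-10)²) = (12 + 9) - 36*√(0² + 100) = 21 - 36*√(0 + 100) = 21 - 36*√100 = 21 - 36*10 = 21 - 360 = -339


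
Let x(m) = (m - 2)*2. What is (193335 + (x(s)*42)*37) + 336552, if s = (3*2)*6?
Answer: 635559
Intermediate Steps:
s = 36 (s = 6*6 = 36)
x(m) = -4 + 2*m (x(m) = (-2 + m)*2 = -4 + 2*m)
(193335 + (x(s)*42)*37) + 336552 = (193335 + ((-4 + 2*36)*42)*37) + 336552 = (193335 + ((-4 + 72)*42)*37) + 336552 = (193335 + (68*42)*37) + 336552 = (193335 + 2856*37) + 336552 = (193335 + 105672) + 336552 = 299007 + 336552 = 635559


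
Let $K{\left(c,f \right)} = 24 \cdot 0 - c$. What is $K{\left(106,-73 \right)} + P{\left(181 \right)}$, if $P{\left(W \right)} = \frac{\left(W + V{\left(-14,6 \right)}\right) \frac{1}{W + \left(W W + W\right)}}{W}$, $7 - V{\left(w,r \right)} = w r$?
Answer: $- \frac{635497606}{5995263} \approx -106.0$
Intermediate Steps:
$V{\left(w,r \right)} = 7 - r w$ ($V{\left(w,r \right)} = 7 - w r = 7 - r w$)
$P{\left(W \right)} = \frac{91 + W}{W \left(W^{2} + 2 W\right)}$ ($P{\left(W \right)} = \frac{\left(W - \left(-7 + 6 \left(-14\right)\right)\right) \frac{1}{W + \left(W W + W\right)}}{W} = \frac{\left(W + \left(7 + 84\right)\right) \frac{1}{W + \left(W^{2} + W\right)}}{W} = \frac{\left(W + 91\right) \frac{1}{W + \left(W + W^{2}\right)}}{W} = \frac{\left(91 + W\right) \frac{1}{W^{2} + 2 W}}{W} = \frac{\frac{1}{W^{2} + 2 W} \left(91 + W\right)}{W} = \frac{91 + W}{W \left(W^{2} + 2 W\right)}$)
$K{\left(c,f \right)} = - c$ ($K{\left(c,f \right)} = 0 - c = - c$)
$K{\left(106,-73 \right)} + P{\left(181 \right)} = \left(-1\right) 106 + \frac{91 + 181}{32761 \left(2 + 181\right)} = -106 + \frac{1}{32761} \cdot \frac{1}{183} \cdot 272 = -106 + \frac{272}{5995263} = - \frac{635497606}{5995263}$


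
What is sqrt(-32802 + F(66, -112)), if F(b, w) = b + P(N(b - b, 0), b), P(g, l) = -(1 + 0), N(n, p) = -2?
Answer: I*sqrt(32737) ≈ 180.93*I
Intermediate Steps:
P(g, l) = -1 (P(g, l) = -1*1 = -1)
F(b, w) = -1 + b (F(b, w) = b - 1 = -1 + b)
sqrt(-32802 + F(66, -112)) = sqrt(-32802 + (-1 + 66)) = sqrt(-32802 + 65) = sqrt(-32737) = I*sqrt(32737)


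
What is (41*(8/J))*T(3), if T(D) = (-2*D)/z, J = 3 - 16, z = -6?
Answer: -328/13 ≈ -25.231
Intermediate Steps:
J = -13
T(D) = D/3 (T(D) = -2*D/(-6) = -2*D*(-1/6) = D/3)
(41*(8/J))*T(3) = (41*(8/(-13)))*((1/3)*3) = (41*(8*(-1/13)))*1 = (41*(-8/13))*1 = -328/13*1 = -328/13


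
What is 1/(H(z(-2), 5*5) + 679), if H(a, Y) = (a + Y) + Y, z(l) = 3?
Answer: 1/732 ≈ 0.0013661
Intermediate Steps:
H(a, Y) = a + 2*Y (H(a, Y) = (Y + a) + Y = a + 2*Y)
1/(H(z(-2), 5*5) + 679) = 1/((3 + 2*(5*5)) + 679) = 1/((3 + 2*25) + 679) = 1/((3 + 50) + 679) = 1/(53 + 679) = 1/732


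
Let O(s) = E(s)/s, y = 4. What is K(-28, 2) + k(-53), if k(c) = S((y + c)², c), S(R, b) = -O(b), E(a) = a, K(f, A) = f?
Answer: -29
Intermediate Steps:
O(s) = 1 (O(s) = s/s = 1)
S(R, b) = -1 (S(R, b) = -1*1 = -1)
k(c) = -1
K(-28, 2) + k(-53) = -28 - 1 = -29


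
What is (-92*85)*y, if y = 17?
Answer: -132940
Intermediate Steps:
(-92*85)*y = -92*85*17 = -7820*17 = -132940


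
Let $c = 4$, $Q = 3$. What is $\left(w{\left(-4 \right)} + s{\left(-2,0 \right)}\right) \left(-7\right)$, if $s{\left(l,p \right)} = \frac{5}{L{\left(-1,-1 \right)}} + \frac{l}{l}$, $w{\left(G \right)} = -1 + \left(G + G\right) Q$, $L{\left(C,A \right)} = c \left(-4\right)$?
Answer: $\frac{2723}{16} \approx 170.19$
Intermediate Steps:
$L{\left(C,A \right)} = -16$ ($L{\left(C,A \right)} = 4 \left(-4\right) = -16$)
$w{\left(G \right)} = -1 + 6 G$ ($w{\left(G \right)} = -1 + \left(G + G\right) 3 = -1 + 2 G 3 = -1 + 6 G$)
$s{\left(l,p \right)} = \frac{11}{16}$ ($s{\left(l,p \right)} = \frac{5}{-16} + \frac{l}{l} = 5 \left(- \frac{1}{16}\right) + 1 = - \frac{5}{16} + 1 = \frac{11}{16}$)
$\left(w{\left(-4 \right)} + s{\left(-2,0 \right)}\right) \left(-7\right) = \left(\left(-1 + 6 \left(-4\right)\right) + \frac{11}{16}\right) \left(-7\right) = \left(\left(-1 - 24\right) + \frac{11}{16}\right) \left(-7\right) = \left(-25 + \frac{11}{16}\right) \left(-7\right) = \left(- \frac{389}{16}\right) \left(-7\right) = \frac{2723}{16}$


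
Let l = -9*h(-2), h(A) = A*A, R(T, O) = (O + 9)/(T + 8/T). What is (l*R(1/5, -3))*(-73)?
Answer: 26280/67 ≈ 392.24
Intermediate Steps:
R(T, O) = (9 + O)/(T + 8/T)
h(A) = A²
l = -36 (l = -9*(-2)² = -9*4 = -36)
(l*R(1/5, -3))*(-73) = -36*(9 - 3)/(5*(8 + (1/5)²))*(-73) = -36*6/(5*(8 + (⅕)²))*(-73) = -36*6/(5*(8 + 1/25))*(-73) = -36*6/(5*201/25)*(-73) = -36*25*6/(5*201)*(-73) = -36*10/67*(-73) = -360/67*(-73) = 26280/67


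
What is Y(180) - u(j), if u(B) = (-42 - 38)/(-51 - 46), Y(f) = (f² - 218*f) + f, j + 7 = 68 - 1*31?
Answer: -646100/97 ≈ -6660.8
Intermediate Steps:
j = 30 (j = -7 + (68 - 1*31) = -7 + (68 - 31) = -7 + 37 = 30)
Y(f) = f² - 217*f
u(B) = 80/97 (u(B) = -80/(-97) = -80*(-1/97) = 80/97)
Y(180) - u(j) = 180*(-217 + 180) - 1*80/97 = 180*(-37) - 80/97 = -6660 - 80/97 = -646100/97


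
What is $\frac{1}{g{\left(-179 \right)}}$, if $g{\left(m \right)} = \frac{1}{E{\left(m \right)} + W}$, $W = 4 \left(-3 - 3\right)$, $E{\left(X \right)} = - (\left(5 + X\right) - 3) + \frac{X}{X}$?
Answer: $154$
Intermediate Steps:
$E{\left(X \right)} = -1 - X$ ($E{\left(X \right)} = - (2 + X) + 1 = \left(-2 - X\right) + 1 = -1 - X$)
$W = -24$ ($W = 4 \left(-6\right) = -24$)
$g{\left(m \right)} = \frac{1}{-25 - m}$ ($g{\left(m \right)} = \frac{1}{\left(-1 - m\right) - 24} = \frac{1}{-25 - m}$)
$\frac{1}{g{\left(-179 \right)}} = \frac{1}{\left(-1\right) \frac{1}{25 - 179}} = \frac{1}{\left(-1\right) \frac{1}{-154}} = \frac{1}{\left(-1\right) \left(- \frac{1}{154}\right)} = \frac{1}{\frac{1}{154}} = 154$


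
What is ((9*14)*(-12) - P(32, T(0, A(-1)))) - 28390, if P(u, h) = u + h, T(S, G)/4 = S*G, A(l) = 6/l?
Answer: -29934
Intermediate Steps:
T(S, G) = 4*G*S (T(S, G) = 4*(S*G) = 4*(G*S) = 4*G*S)
P(u, h) = h + u
((9*14)*(-12) - P(32, T(0, A(-1)))) - 28390 = ((9*14)*(-12) - (4*(6/(-1))*0 + 32)) - 28390 = (126*(-12) - (4*(6*(-1))*0 + 32)) - 28390 = (-1512 - (4*(-6)*0 + 32)) - 28390 = (-1512 - (0 + 32)) - 28390 = (-1512 - 1*32) - 28390 = (-1512 - 32) - 28390 = -1544 - 28390 = -29934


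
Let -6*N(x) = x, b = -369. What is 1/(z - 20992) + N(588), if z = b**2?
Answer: -11286561/115169 ≈ -98.000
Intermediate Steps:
N(x) = -x/6
z = 136161 (z = (-369)**2 = 136161)
1/(z - 20992) + N(588) = 1/(136161 - 20992) - 1/6*588 = 1/115169 - 98 = -11286561/115169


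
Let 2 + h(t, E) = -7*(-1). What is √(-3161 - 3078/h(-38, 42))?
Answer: I*√94415/5 ≈ 61.454*I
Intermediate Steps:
h(t, E) = 5 (h(t, E) = -2 - 7*(-1) = -2 + 7 = 5)
√(-3161 - 3078/h(-38, 42)) = √(-3161 - 3078/5) = √(-18883/5) = I*√94415/5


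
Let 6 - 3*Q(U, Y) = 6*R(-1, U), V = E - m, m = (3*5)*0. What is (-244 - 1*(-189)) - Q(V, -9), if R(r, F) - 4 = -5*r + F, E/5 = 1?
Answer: -29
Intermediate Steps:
E = 5 (E = 5*1 = 5)
m = 0 (m = 15*0 = 0)
R(r, F) = 4 + F - 5*r (R(r, F) = 4 + (-5*r + F) = 4 + (F - 5*r) = 4 + F - 5*r)
V = 5 (V = 5 - 1*0 = 5 + 0 = 5)
Q(U, Y) = -16 - 2*U (Q(U, Y) = 2 - 2*(4 + U - 5*(-1)) = 2 - 2*(4 + U + 5) = 2 - 2*(9 + U) = 2 - (54 + 6*U)/3 = 2 + (-18 - 2*U) = -16 - 2*U)
(-244 - 1*(-189)) - Q(V, -9) = (-244 - 1*(-189)) - (-16 - 2*5) = (-244 + 189) - (-16 - 10) = -55 - 1*(-26) = -55 + 26 = -29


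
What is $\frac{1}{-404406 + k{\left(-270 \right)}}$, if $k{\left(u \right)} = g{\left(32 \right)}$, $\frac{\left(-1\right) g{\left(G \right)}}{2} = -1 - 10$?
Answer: $- \frac{1}{404384} \approx -2.4729 \cdot 10^{-6}$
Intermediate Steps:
$g{\left(G \right)} = 22$ ($g{\left(G \right)} = - 2 \left(-1 - 10\right) = \left(-2\right) \left(-11\right) = 22$)
$k{\left(u \right)} = 22$
$\frac{1}{-404406 + k{\left(-270 \right)}} = \frac{1}{-404406 + 22} = \frac{1}{-404384} = - \frac{1}{404384}$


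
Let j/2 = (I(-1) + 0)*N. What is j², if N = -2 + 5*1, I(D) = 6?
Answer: 1296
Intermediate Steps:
N = 3 (N = -2 + 5 = 3)
j = 36 (j = 2*((6 + 0)*3) = 2*(6*3) = 2*18 = 36)
j² = 36² = 1296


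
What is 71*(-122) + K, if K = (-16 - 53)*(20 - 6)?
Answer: -9628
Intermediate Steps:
K = -966 (K = -69*14 = -966)
71*(-122) + K = 71*(-122) - 966 = -8662 - 966 = -9628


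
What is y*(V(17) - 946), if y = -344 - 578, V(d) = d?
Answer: 856538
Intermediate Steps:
y = -922
y*(V(17) - 946) = -922*(17 - 946) = -922*(-929) = 856538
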